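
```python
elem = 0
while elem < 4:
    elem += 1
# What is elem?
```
Trace:
  elem=0
  elem=1
  elem=2
  elem=3
  elem=4

Final answer: 4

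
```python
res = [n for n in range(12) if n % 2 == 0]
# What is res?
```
Trace:
  n=0
  n=1
  n=2
  n=3
  n=4
  n=5
  n=6
  n=7
  n=8
  n=9
  n=10
  n=11
  res=[0, 2, 4, 6, 8, 10]

Final answer: [0, 2, 4, 6, 8, 10]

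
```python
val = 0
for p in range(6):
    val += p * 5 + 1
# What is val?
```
Trace:
  val=0
  val=1, p=0
  val=7, p=1
  val=18, p=2
  val=34, p=3
  val=55, p=4
  val=81, p=5

Final answer: 81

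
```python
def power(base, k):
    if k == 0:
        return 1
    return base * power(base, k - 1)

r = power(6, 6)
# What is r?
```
Call trace:
power(base=6, k=6)
  power(base=6, k=5)
    power(base=6, k=4)
      power(base=6, k=3)
        power(base=6, k=2)
          power(base=6, k=1)
            power(base=6, k=0)
            -> return 1
          -> return 6
        -> return 36
      -> return 216
    -> return 1296
  -> return 7776
-> return 46656

Final answer: 46656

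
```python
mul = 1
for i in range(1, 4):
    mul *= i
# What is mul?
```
Trace:
  mul=1
  mul=1, i=1
  mul=2, i=2
  mul=6, i=3

Final answer: 6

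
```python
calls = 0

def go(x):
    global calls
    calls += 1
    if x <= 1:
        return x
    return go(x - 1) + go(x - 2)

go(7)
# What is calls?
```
Call trace (a repeated sub-call is expanded the first time; later identical calls just restate its return value):
go(x=7)
  go(x=6)
    go(x=5)
      go(x=4)
        go(x=3)
          go(x=2)
            go(x=1)
            -> return 1
            go(x=0)
            -> return 0
          -> return 1
          go(x=1)
          -> return 1
        -> return 2
        go(x=2) -> return 1  (same call as traced above)
      -> return 3
      go(x=3) -> return 2  (same call as traced above)
    -> return 5
    go(x=4) -> return 3  (same call as traced above)
  -> return 8
  go(x=5) -> return 5  (same call as traced above)
-> return 13

calls is incremented once per call, so count the calls in each subtree. Let C(x) = number of calls made by go(x).
C(0) = C(1) = 1 (base case, no recursion); C(x) = 1 + C(x - 1) + C(x - 2) otherwise.
C(2) = 1 + C(1) + C(0) = 1 + 1 + 1 = 3
C(3) = 1 + C(2) + C(1) = 1 + 3 + 1 = 5
C(4) = 1 + C(3) + C(2) = 1 + 5 + 3 = 9
C(5) = 1 + C(4) + C(3) = 1 + 9 + 5 = 15
C(6) = 1 + C(5) + C(4) = 1 + 15 + 9 = 25
C(7) = 1 + C(6) + C(5) = 1 + 25 + 15 = 41
calls = C(7) = 41

Final answer: 41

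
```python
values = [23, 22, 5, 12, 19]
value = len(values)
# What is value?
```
Trace:
  values=[23, 22, 5, 12, 19]
  values=[23, 22, 5, 12, 19], value=5

Final answer: 5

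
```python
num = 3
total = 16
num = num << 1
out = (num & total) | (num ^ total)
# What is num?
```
Trace:
  num=3
  num=3, total=16
  num=6, total=16
  num=6, total=16, out=22

Final answer: 6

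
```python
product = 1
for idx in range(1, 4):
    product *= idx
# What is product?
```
Trace:
  product=1
  product=1, idx=1
  product=2, idx=2
  product=6, idx=3

Final answer: 6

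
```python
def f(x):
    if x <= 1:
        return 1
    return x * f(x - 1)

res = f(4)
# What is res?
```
Call trace:
f(x=4)
  f(x=3)
    f(x=2)
      f(x=1)
      -> return 1
    -> return 2
  -> return 6
-> return 24

Final answer: 24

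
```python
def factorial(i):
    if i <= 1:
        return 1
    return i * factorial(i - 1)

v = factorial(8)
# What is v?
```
Call trace:
factorial(i=8)
  factorial(i=7)
    factorial(i=6)
      factorial(i=5)
        factorial(i=4)
          factorial(i=3)
            factorial(i=2)
              factorial(i=1)
              -> return 1
            -> return 2
          -> return 6
        -> return 24
      -> return 120
    -> return 720
  -> return 5040
-> return 40320

Final answer: 40320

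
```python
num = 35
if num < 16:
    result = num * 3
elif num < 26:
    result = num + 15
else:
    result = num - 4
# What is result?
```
Trace:
  num=35
  num=35, result=31

Final answer: 31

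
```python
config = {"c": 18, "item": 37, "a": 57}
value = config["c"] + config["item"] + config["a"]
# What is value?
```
Trace:
  config={'c': 18, 'item': 37, 'a': 57}
  config={'c': 18, 'item': 37, 'a': 57}, value=112

Final answer: 112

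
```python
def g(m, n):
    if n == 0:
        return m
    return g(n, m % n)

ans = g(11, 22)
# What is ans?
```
Call trace:
g(m=11, n=22)
  g(m=22, n=11)
    g(m=11, n=0)
    -> return 11
  -> return 11
-> return 11

Final answer: 11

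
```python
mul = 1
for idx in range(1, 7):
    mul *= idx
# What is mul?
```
Trace:
  mul=1
  mul=1, idx=1
  mul=2, idx=2
  mul=6, idx=3
  mul=24, idx=4
  mul=120, idx=5
  mul=720, idx=6

Final answer: 720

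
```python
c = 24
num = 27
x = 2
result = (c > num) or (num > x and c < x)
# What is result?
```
Trace:
  c=24
  c=24, num=27
  c=24, num=27, x=2
  c=24, num=27, x=2, result=False

Final answer: False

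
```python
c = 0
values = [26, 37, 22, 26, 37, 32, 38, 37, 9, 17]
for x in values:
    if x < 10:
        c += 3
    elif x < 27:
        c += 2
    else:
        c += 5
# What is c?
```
Trace:
  c=0
  c=2, x=26
  c=7, x=37
  c=9, x=22
  c=11, x=26
  c=16, x=37
  c=21, x=32
  c=26, x=38
  c=31, x=37
  c=34, x=9
  c=36, x=17

Final answer: 36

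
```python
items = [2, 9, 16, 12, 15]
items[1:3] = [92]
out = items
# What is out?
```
Trace:
  items=[2, 9, 16, 12, 15]
  items=[2, 92, 12, 15]
  items=[2, 92, 12, 15], out=[2, 92, 12, 15]

Final answer: [2, 92, 12, 15]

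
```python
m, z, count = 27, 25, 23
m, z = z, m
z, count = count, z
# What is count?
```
Trace:
  m=27, z=25, count=23
  m=25, z=27, count=23
  m=25, z=23, count=27

Final answer: 27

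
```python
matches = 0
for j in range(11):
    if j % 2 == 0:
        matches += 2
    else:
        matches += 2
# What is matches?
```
Trace:
  matches=0
  matches=2, j=0
  matches=4, j=1
  matches=6, j=2
  matches=8, j=3
  matches=10, j=4
  matches=12, j=5
  matches=14, j=6
  matches=16, j=7
  matches=18, j=8
  matches=20, j=9
  matches=22, j=10

Final answer: 22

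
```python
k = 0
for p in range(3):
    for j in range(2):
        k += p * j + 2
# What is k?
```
Trace:
  k=0
  k=2, p=0, j=0
  k=4, p=0, j=1
  k=6, p=1, j=0
  k=9, p=1, j=1
  k=11, p=2, j=0
  k=15, p=2, j=1

Final answer: 15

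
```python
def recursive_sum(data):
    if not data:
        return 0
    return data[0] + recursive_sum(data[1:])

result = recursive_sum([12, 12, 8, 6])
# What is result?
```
Call trace:
recursive_sum(data=[12, 12, 8, 6])
  recursive_sum(data=[12, 8, 6])
    recursive_sum(data=[8, 6])
      recursive_sum(data=[6])
        recursive_sum(data=[])
        -> return 0
      -> return 6
    -> return 14
  -> return 26
-> return 38

Final answer: 38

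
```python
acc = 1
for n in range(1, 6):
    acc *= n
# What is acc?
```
Trace:
  acc=1
  acc=1, n=1
  acc=2, n=2
  acc=6, n=3
  acc=24, n=4
  acc=120, n=5

Final answer: 120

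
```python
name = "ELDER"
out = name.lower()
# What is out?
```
Trace:
  name='ELDER'
  name='ELDER', out='elder'

Final answer: 'elder'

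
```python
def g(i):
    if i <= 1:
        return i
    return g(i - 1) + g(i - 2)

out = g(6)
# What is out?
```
Call trace (a repeated sub-call is expanded the first time; later identical calls just restate its return value):
g(i=6)
  g(i=5)
    g(i=4)
      g(i=3)
        g(i=2)
          g(i=1)
          -> return 1
          g(i=0)
          -> return 0
        -> return 1
        g(i=1)
        -> return 1
      -> return 2
      g(i=2) -> return 1  (same call as traced above)
    -> return 3
    g(i=3) -> return 2  (same call as traced above)
  -> return 5
  g(i=4) -> return 3  (same call as traced above)
-> return 8

Final answer: 8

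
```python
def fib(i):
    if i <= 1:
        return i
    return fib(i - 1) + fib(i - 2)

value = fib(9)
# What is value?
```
Call trace (a repeated sub-call is expanded the first time; later identical calls just restate its return value):
fib(i=9)
  fib(i=8)
    fib(i=7)
      fib(i=6)
        fib(i=5)
          fib(i=4)
            fib(i=3)
              fib(i=2)
                fib(i=1)
                -> return 1
                fib(i=0)
                -> return 0
              -> return 1
              fib(i=1)
              -> return 1
            -> return 2
            fib(i=2) -> return 1  (same call as traced above)
          -> return 3
          fib(i=3) -> return 2  (same call as traced above)
        -> return 5
        fib(i=4) -> return 3  (same call as traced above)
      -> return 8
      fib(i=5) -> return 5  (same call as traced above)
    -> return 13
    fib(i=6) -> return 8  (same call as traced above)
  -> return 21
  fib(i=7) -> return 13  (same call as traced above)
-> return 34

Final answer: 34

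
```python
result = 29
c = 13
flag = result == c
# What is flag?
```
Trace:
  result=29
  result=29, c=13
  result=29, c=13, flag=False

Final answer: False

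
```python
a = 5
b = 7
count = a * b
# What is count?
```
Trace:
  a=5
  a=5, b=7
  a=5, b=7, count=35

Final answer: 35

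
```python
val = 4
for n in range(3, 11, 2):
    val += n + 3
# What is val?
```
Trace:
  val=4
  val=10, n=3
  val=18, n=5
  val=28, n=7
  val=40, n=9

Final answer: 40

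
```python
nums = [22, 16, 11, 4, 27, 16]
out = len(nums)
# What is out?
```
Trace:
  nums=[22, 16, 11, 4, 27, 16]
  nums=[22, 16, 11, 4, 27, 16], out=6

Final answer: 6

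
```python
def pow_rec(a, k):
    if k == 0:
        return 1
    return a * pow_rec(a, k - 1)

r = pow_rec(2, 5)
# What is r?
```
Call trace:
pow_rec(a=2, k=5)
  pow_rec(a=2, k=4)
    pow_rec(a=2, k=3)
      pow_rec(a=2, k=2)
        pow_rec(a=2, k=1)
          pow_rec(a=2, k=0)
          -> return 1
        -> return 2
      -> return 4
    -> return 8
  -> return 16
-> return 32

Final answer: 32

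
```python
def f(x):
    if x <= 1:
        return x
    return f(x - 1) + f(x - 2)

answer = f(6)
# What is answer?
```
Call trace (a repeated sub-call is expanded the first time; later identical calls just restate its return value):
f(x=6)
  f(x=5)
    f(x=4)
      f(x=3)
        f(x=2)
          f(x=1)
          -> return 1
          f(x=0)
          -> return 0
        -> return 1
        f(x=1)
        -> return 1
      -> return 2
      f(x=2) -> return 1  (same call as traced above)
    -> return 3
    f(x=3) -> return 2  (same call as traced above)
  -> return 5
  f(x=4) -> return 3  (same call as traced above)
-> return 8

Final answer: 8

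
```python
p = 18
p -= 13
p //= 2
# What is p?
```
Trace:
  p=18
  p=5
  p=2

Final answer: 2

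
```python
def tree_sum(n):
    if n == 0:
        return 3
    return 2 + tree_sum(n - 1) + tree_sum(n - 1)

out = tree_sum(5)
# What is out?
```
Call trace (a repeated sub-call is expanded the first time; later identical calls just restate its return value):
tree_sum(n=5)
  tree_sum(n=4)
    tree_sum(n=3)
      tree_sum(n=2)
        tree_sum(n=1)
          tree_sum(n=0)
          -> return 3
          tree_sum(n=0)
          -> return 3
        -> return 8
        tree_sum(n=1) -> return 8  (same call as traced above)
      -> return 18
      tree_sum(n=2) -> return 18  (same call as traced above)
    -> return 38
    tree_sum(n=3) -> return 38  (same call as traced above)
  -> return 78
  tree_sum(n=4) -> return 78  (same call as traced above)
-> return 158

Final answer: 158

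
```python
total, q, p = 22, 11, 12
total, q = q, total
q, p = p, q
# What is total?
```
Trace:
  total=22, q=11, p=12
  total=11, q=22, p=12
  total=11, q=12, p=22

Final answer: 11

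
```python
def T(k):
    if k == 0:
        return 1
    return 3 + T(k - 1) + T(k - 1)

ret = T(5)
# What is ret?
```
Call trace (a repeated sub-call is expanded the first time; later identical calls just restate its return value):
T(k=5)
  T(k=4)
    T(k=3)
      T(k=2)
        T(k=1)
          T(k=0)
          -> return 1
          T(k=0)
          -> return 1
        -> return 5
        T(k=1) -> return 5  (same call as traced above)
      -> return 13
      T(k=2) -> return 13  (same call as traced above)
    -> return 29
    T(k=3) -> return 29  (same call as traced above)
  -> return 61
  T(k=4) -> return 61  (same call as traced above)
-> return 125

Final answer: 125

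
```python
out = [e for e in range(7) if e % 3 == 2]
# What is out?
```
Trace:
  e=0
  e=1
  e=2
  e=3
  e=4
  e=5
  e=6
  out=[2, 5]

Final answer: [2, 5]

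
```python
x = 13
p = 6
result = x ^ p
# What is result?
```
Trace:
  x=13
  x=13, p=6
  x=13, p=6, result=11

Final answer: 11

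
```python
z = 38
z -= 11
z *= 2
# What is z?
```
Trace:
  z=38
  z=27
  z=54

Final answer: 54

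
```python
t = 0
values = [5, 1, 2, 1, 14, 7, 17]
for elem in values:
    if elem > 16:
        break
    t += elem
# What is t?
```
Trace:
  t=0
  t=5, elem=5
  t=6, elem=1
  t=8, elem=2
  t=9, elem=1
  t=23, elem=14
  t=30, elem=7
  t=30, elem=17

Final answer: 30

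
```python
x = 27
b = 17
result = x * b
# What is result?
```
Trace:
  x=27
  x=27, b=17
  x=27, b=17, result=459

Final answer: 459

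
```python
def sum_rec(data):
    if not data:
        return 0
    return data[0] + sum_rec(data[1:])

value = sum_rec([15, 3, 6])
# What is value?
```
Call trace:
sum_rec(data=[15, 3, 6])
  sum_rec(data=[3, 6])
    sum_rec(data=[6])
      sum_rec(data=[])
      -> return 0
    -> return 6
  -> return 9
-> return 24

Final answer: 24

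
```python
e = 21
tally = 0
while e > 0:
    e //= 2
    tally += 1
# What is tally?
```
Trace:
  e=21
  e=21, tally=0
  e=10, tally=1
  e=5, tally=2
  e=2, tally=3
  e=1, tally=4
  e=0, tally=5

Final answer: 5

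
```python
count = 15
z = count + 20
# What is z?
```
Trace:
  count=15
  count=15, z=35

Final answer: 35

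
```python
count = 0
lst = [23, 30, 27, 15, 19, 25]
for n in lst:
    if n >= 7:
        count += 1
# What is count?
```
Trace:
  count=0
  count=1, n=23
  count=2, n=30
  count=3, n=27
  count=4, n=15
  count=5, n=19
  count=6, n=25

Final answer: 6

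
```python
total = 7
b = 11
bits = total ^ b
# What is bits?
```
Trace:
  total=7
  total=7, b=11
  total=7, b=11, bits=12

Final answer: 12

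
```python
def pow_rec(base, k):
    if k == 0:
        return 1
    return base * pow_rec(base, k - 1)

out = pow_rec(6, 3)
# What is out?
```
Call trace:
pow_rec(base=6, k=3)
  pow_rec(base=6, k=2)
    pow_rec(base=6, k=1)
      pow_rec(base=6, k=0)
      -> return 1
    -> return 6
  -> return 36
-> return 216

Final answer: 216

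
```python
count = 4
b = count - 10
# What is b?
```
Trace:
  count=4
  count=4, b=-6

Final answer: -6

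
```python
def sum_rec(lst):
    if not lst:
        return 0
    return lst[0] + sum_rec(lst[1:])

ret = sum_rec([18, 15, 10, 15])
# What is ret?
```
Call trace:
sum_rec(lst=[18, 15, 10, 15])
  sum_rec(lst=[15, 10, 15])
    sum_rec(lst=[10, 15])
      sum_rec(lst=[15])
        sum_rec(lst=[])
        -> return 0
      -> return 15
    -> return 25
  -> return 40
-> return 58

Final answer: 58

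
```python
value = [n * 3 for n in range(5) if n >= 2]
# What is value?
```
Trace:
  n=0
  n=1
  n=2
  n=3
  n=4
  value=[6, 9, 12]

Final answer: [6, 9, 12]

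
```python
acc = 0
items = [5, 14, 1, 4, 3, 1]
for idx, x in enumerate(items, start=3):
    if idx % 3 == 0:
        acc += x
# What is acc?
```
Trace:
  acc=0
  acc=5, idx=3, x=5
  acc=5, idx=4, x=14
  acc=5, idx=5, x=1
  acc=9, idx=6, x=4
  acc=9, idx=7, x=3
  acc=9, idx=8, x=1

Final answer: 9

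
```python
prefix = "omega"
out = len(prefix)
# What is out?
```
Trace:
  prefix='omega'
  prefix='omega', out=5

Final answer: 5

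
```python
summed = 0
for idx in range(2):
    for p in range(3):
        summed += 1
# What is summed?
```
Trace:
  summed=0
  summed=1, idx=0, p=0
  summed=2, idx=0, p=1
  summed=3, idx=0, p=2
  summed=4, idx=1, p=0
  summed=5, idx=1, p=1
  summed=6, idx=1, p=2

Final answer: 6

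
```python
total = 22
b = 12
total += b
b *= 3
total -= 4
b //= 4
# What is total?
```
Trace:
  total=22
  total=22, b=12
  total=34, b=12
  total=34, b=36
  total=30, b=36
  total=30, b=9

Final answer: 30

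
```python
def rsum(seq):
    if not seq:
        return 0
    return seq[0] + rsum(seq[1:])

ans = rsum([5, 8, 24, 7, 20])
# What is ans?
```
Call trace:
rsum(seq=[5, 8, 24, 7, 20])
  rsum(seq=[8, 24, 7, 20])
    rsum(seq=[24, 7, 20])
      rsum(seq=[7, 20])
        rsum(seq=[20])
          rsum(seq=[])
          -> return 0
        -> return 20
      -> return 27
    -> return 51
  -> return 59
-> return 64

Final answer: 64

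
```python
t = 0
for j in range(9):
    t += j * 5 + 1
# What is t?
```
Trace:
  t=0
  t=1, j=0
  t=7, j=1
  t=18, j=2
  t=34, j=3
  t=55, j=4
  t=81, j=5
  t=112, j=6
  t=148, j=7
  t=189, j=8

Final answer: 189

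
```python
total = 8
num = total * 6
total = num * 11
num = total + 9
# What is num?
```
Trace:
  total=8
  total=8, num=48
  total=528, num=48
  total=528, num=537

Final answer: 537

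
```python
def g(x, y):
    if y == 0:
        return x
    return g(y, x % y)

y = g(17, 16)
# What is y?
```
Call trace:
g(x=17, y=16)
  g(x=16, y=1)
    g(x=1, y=0)
    -> return 1
  -> return 1
-> return 1

Final answer: 1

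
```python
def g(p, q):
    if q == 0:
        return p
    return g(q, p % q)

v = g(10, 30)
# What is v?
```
Call trace:
g(p=10, q=30)
  g(p=30, q=10)
    g(p=10, q=0)
    -> return 10
  -> return 10
-> return 10

Final answer: 10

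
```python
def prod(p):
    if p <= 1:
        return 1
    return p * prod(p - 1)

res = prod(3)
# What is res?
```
Call trace:
prod(p=3)
  prod(p=2)
    prod(p=1)
    -> return 1
  -> return 2
-> return 6

Final answer: 6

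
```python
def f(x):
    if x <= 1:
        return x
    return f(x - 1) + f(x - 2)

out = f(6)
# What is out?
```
Call trace (a repeated sub-call is expanded the first time; later identical calls just restate its return value):
f(x=6)
  f(x=5)
    f(x=4)
      f(x=3)
        f(x=2)
          f(x=1)
          -> return 1
          f(x=0)
          -> return 0
        -> return 1
        f(x=1)
        -> return 1
      -> return 2
      f(x=2) -> return 1  (same call as traced above)
    -> return 3
    f(x=3) -> return 2  (same call as traced above)
  -> return 5
  f(x=4) -> return 3  (same call as traced above)
-> return 8

Final answer: 8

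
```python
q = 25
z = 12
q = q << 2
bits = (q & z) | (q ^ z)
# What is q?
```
Trace:
  q=25
  q=25, z=12
  q=100, z=12
  q=100, z=12, bits=108

Final answer: 100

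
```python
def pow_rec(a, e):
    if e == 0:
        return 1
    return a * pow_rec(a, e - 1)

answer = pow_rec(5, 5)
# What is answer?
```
Call trace:
pow_rec(a=5, e=5)
  pow_rec(a=5, e=4)
    pow_rec(a=5, e=3)
      pow_rec(a=5, e=2)
        pow_rec(a=5, e=1)
          pow_rec(a=5, e=0)
          -> return 1
        -> return 5
      -> return 25
    -> return 125
  -> return 625
-> return 3125

Final answer: 3125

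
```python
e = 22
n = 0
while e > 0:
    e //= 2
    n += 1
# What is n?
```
Trace:
  e=22
  e=22, n=0
  e=11, n=1
  e=5, n=2
  e=2, n=3
  e=1, n=4
  e=0, n=5

Final answer: 5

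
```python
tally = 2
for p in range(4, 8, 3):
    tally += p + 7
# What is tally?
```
Trace:
  tally=2
  tally=13, p=4
  tally=27, p=7

Final answer: 27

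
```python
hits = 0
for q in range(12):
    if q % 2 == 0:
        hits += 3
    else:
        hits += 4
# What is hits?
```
Trace:
  hits=0
  hits=3, q=0
  hits=7, q=1
  hits=10, q=2
  hits=14, q=3
  hits=17, q=4
  hits=21, q=5
  hits=24, q=6
  hits=28, q=7
  hits=31, q=8
  hits=35, q=9
  hits=38, q=10
  hits=42, q=11

Final answer: 42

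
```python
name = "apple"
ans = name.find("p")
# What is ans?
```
Trace:
  name='apple'
  name='apple', ans=1

Final answer: 1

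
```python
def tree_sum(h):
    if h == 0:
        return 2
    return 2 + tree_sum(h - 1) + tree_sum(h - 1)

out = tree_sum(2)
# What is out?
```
Call trace (a repeated sub-call is expanded the first time; later identical calls just restate its return value):
tree_sum(h=2)
  tree_sum(h=1)
    tree_sum(h=0)
    -> return 2
    tree_sum(h=0)
    -> return 2
  -> return 6
  tree_sum(h=1) -> return 6  (same call as traced above)
-> return 14

Final answer: 14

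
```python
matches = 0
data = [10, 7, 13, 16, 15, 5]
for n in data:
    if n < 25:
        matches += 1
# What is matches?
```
Trace:
  matches=0
  matches=1, n=10
  matches=2, n=7
  matches=3, n=13
  matches=4, n=16
  matches=5, n=15
  matches=6, n=5

Final answer: 6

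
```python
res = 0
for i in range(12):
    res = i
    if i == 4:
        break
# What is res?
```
Trace:
  res=0
  res=0, i=0
  res=1, i=1
  res=2, i=2
  res=3, i=3
  res=4, i=4

Final answer: 4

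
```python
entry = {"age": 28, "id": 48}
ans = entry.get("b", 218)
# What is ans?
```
Trace:
  entry={'age': 28, 'id': 48}
  entry={'age': 28, 'id': 48}, ans=218

Final answer: 218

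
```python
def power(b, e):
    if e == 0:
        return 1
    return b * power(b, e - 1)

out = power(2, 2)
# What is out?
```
Call trace:
power(b=2, e=2)
  power(b=2, e=1)
    power(b=2, e=0)
    -> return 1
  -> return 2
-> return 4

Final answer: 4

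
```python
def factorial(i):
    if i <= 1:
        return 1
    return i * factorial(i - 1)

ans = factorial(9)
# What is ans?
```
Call trace:
factorial(i=9)
  factorial(i=8)
    factorial(i=7)
      factorial(i=6)
        factorial(i=5)
          factorial(i=4)
            factorial(i=3)
              factorial(i=2)
                factorial(i=1)
                -> return 1
              -> return 2
            -> return 6
          -> return 24
        -> return 120
      -> return 720
    -> return 5040
  -> return 40320
-> return 362880

Final answer: 362880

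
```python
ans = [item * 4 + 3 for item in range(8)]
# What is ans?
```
Trace:
  item=0
  item=1
  item=2
  item=3
  item=4
  item=5
  item=6
  item=7
  ans=[3, 7, 11, 15, 19, 23, 27, 31]

Final answer: [3, 7, 11, 15, 19, 23, 27, 31]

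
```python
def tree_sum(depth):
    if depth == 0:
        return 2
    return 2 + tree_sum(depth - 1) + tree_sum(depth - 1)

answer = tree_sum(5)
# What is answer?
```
Call trace (a repeated sub-call is expanded the first time; later identical calls just restate its return value):
tree_sum(depth=5)
  tree_sum(depth=4)
    tree_sum(depth=3)
      tree_sum(depth=2)
        tree_sum(depth=1)
          tree_sum(depth=0)
          -> return 2
          tree_sum(depth=0)
          -> return 2
        -> return 6
        tree_sum(depth=1) -> return 6  (same call as traced above)
      -> return 14
      tree_sum(depth=2) -> return 14  (same call as traced above)
    -> return 30
    tree_sum(depth=3) -> return 30  (same call as traced above)
  -> return 62
  tree_sum(depth=4) -> return 62  (same call as traced above)
-> return 126

Final answer: 126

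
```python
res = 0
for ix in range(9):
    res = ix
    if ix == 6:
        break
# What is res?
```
Trace:
  res=0
  res=0, ix=0
  res=1, ix=1
  res=2, ix=2
  res=3, ix=3
  res=4, ix=4
  res=5, ix=5
  res=6, ix=6

Final answer: 6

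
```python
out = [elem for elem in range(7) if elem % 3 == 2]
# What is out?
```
Trace:
  elem=0
  elem=1
  elem=2
  elem=3
  elem=4
  elem=5
  elem=6
  out=[2, 5]

Final answer: [2, 5]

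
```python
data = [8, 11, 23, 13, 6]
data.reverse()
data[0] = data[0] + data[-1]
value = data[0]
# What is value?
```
Trace:
  data=[8, 11, 23, 13, 6]
  data=[6, 13, 23, 11, 8]
  data=[14, 13, 23, 11, 8]
  data=[14, 13, 23, 11, 8], value=14

Final answer: 14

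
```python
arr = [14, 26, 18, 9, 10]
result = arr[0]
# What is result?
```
Trace:
  arr=[14, 26, 18, 9, 10]
  arr=[14, 26, 18, 9, 10], result=14

Final answer: 14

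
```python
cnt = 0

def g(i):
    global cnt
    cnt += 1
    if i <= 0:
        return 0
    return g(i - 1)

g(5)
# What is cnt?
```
Call trace:
g(i=5)
  g(i=4)
    g(i=3)
      g(i=2)
        g(i=1)
          g(i=0)
          -> return 0
        -> return 0
      -> return 0
    -> return 0
  -> return 0
-> return 0

cnt is incremented once per call. g is entered once for each i = 5, 4, 3, 2, 1, 0 (the i <= 0 call returns without recursing), i.e. 5 + 1 calls.
cnt = 6

Final answer: 6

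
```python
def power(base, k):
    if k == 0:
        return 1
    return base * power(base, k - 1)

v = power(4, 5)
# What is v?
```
Call trace:
power(base=4, k=5)
  power(base=4, k=4)
    power(base=4, k=3)
      power(base=4, k=2)
        power(base=4, k=1)
          power(base=4, k=0)
          -> return 1
        -> return 4
      -> return 16
    -> return 64
  -> return 256
-> return 1024

Final answer: 1024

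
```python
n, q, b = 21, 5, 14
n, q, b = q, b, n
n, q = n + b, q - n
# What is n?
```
Trace:
  n=21, q=5, b=14
  n=5, q=14, b=21
  n=26, q=9, b=21

Final answer: 26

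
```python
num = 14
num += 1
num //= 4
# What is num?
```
Trace:
  num=14
  num=15
  num=3

Final answer: 3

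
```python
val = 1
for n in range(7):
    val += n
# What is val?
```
Trace:
  val=1
  val=1, n=0
  val=2, n=1
  val=4, n=2
  val=7, n=3
  val=11, n=4
  val=16, n=5
  val=22, n=6

Final answer: 22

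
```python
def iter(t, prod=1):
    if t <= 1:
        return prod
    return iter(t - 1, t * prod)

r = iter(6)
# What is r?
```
Call trace:
iter(t=6, prod=1)
  iter(t=5, prod=6)
    iter(t=4, prod=30)
      iter(t=3, prod=120)
        iter(t=2, prod=360)
          iter(t=1, prod=720)
          -> return 720
        -> return 720
      -> return 720
    -> return 720
  -> return 720
-> return 720

Final answer: 720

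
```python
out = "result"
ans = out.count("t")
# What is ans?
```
Trace:
  out='result'
  out='result', ans=1

Final answer: 1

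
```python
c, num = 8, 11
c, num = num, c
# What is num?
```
Trace:
  c=8, num=11
  c=11, num=8

Final answer: 8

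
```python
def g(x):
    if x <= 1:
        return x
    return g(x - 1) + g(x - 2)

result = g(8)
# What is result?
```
Call trace (a repeated sub-call is expanded the first time; later identical calls just restate its return value):
g(x=8)
  g(x=7)
    g(x=6)
      g(x=5)
        g(x=4)
          g(x=3)
            g(x=2)
              g(x=1)
              -> return 1
              g(x=0)
              -> return 0
            -> return 1
            g(x=1)
            -> return 1
          -> return 2
          g(x=2) -> return 1  (same call as traced above)
        -> return 3
        g(x=3) -> return 2  (same call as traced above)
      -> return 5
      g(x=4) -> return 3  (same call as traced above)
    -> return 8
    g(x=5) -> return 5  (same call as traced above)
  -> return 13
  g(x=6) -> return 8  (same call as traced above)
-> return 21

Final answer: 21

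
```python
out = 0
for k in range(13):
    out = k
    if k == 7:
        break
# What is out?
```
Trace:
  out=0
  out=0, k=0
  out=1, k=1
  out=2, k=2
  out=3, k=3
  out=4, k=4
  out=5, k=5
  out=6, k=6
  out=7, k=7

Final answer: 7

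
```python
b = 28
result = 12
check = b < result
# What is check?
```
Trace:
  b=28
  b=28, result=12
  b=28, result=12, check=False

Final answer: False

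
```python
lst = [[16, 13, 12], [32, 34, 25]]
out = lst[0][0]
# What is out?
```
Trace:
  lst=[[16, 13, 12], [32, 34, 25]]
  lst=[[16, 13, 12], [32, 34, 25]], out=16

Final answer: 16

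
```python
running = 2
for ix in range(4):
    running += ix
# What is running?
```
Trace:
  running=2
  running=2, ix=0
  running=3, ix=1
  running=5, ix=2
  running=8, ix=3

Final answer: 8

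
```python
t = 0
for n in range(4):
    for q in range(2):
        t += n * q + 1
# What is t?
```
Trace:
  t=0
  t=1, n=0, q=0
  t=2, n=0, q=1
  t=3, n=1, q=0
  t=5, n=1, q=1
  t=6, n=2, q=0
  t=9, n=2, q=1
  t=10, n=3, q=0
  t=14, n=3, q=1

Final answer: 14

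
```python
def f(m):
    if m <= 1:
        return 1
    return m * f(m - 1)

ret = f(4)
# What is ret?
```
Call trace:
f(m=4)
  f(m=3)
    f(m=2)
      f(m=1)
      -> return 1
    -> return 2
  -> return 6
-> return 24

Final answer: 24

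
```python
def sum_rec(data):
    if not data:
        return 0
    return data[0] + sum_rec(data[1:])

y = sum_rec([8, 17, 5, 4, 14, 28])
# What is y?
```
Call trace:
sum_rec(data=[8, 17, 5, 4, 14, 28])
  sum_rec(data=[17, 5, 4, 14, 28])
    sum_rec(data=[5, 4, 14, 28])
      sum_rec(data=[4, 14, 28])
        sum_rec(data=[14, 28])
          sum_rec(data=[28])
            sum_rec(data=[])
            -> return 0
          -> return 28
        -> return 42
      -> return 46
    -> return 51
  -> return 68
-> return 76

Final answer: 76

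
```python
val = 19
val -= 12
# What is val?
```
Trace:
  val=19
  val=7

Final answer: 7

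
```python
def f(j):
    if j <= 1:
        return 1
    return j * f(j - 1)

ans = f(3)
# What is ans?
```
Call trace:
f(j=3)
  f(j=2)
    f(j=1)
    -> return 1
  -> return 2
-> return 6

Final answer: 6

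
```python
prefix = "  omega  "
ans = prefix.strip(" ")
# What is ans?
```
Trace:
  prefix='  omega  '
  prefix='  omega  ', ans='omega'

Final answer: 'omega'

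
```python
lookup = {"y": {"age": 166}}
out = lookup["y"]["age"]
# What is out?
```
Trace:
  lookup={'y': {'age': 166}}
  lookup={'y': {'age': 166}}, out=166

Final answer: 166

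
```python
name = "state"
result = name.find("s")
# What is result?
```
Trace:
  name='state'
  name='state', result=0

Final answer: 0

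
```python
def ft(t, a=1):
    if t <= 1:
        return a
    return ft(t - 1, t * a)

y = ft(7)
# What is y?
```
Call trace:
ft(t=7, a=1)
  ft(t=6, a=7)
    ft(t=5, a=42)
      ft(t=4, a=210)
        ft(t=3, a=840)
          ft(t=2, a=2520)
            ft(t=1, a=5040)
            -> return 5040
          -> return 5040
        -> return 5040
      -> return 5040
    -> return 5040
  -> return 5040
-> return 5040

Final answer: 5040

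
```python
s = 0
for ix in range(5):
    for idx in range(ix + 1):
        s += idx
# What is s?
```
Trace:
  s=0
  s=0, ix=0, idx=0
  s=0, ix=1, idx=0
  s=1, ix=1, idx=1
  s=1, ix=2, idx=0
  s=2, ix=2, idx=1
  s=4, ix=2, idx=2
  s=4, ix=3, idx=0
  s=5, ix=3, idx=1
  s=7, ix=3, idx=2
  s=10, ix=3, idx=3
  s=10, ix=4, idx=0
  s=11, ix=4, idx=1
  s=13, ix=4, idx=2
  s=16, ix=4, idx=3
  s=20, ix=4, idx=4

Final answer: 20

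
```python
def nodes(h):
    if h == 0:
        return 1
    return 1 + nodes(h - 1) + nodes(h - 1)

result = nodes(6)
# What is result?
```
Call trace (a repeated sub-call is expanded the first time; later identical calls just restate its return value):
nodes(h=6)
  nodes(h=5)
    nodes(h=4)
      nodes(h=3)
        nodes(h=2)
          nodes(h=1)
            nodes(h=0)
            -> return 1
            nodes(h=0)
            -> return 1
          -> return 3
          nodes(h=1) -> return 3  (same call as traced above)
        -> return 7
        nodes(h=2) -> return 7  (same call as traced above)
      -> return 15
      nodes(h=3) -> return 15  (same call as traced above)
    -> return 31
    nodes(h=4) -> return 31  (same call as traced above)
  -> return 63
  nodes(h=5) -> return 63  (same call as traced above)
-> return 127

Final answer: 127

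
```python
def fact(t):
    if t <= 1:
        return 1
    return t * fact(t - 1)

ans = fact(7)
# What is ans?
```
Call trace:
fact(t=7)
  fact(t=6)
    fact(t=5)
      fact(t=4)
        fact(t=3)
          fact(t=2)
            fact(t=1)
            -> return 1
          -> return 2
        -> return 6
      -> return 24
    -> return 120
  -> return 720
-> return 5040

Final answer: 5040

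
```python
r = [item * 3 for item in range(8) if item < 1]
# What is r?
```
Trace:
  item=0
  item=1
  item=2
  item=3
  item=4
  item=5
  item=6
  item=7
  r=[0]

Final answer: [0]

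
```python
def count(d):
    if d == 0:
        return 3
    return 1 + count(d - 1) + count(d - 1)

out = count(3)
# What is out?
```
Call trace (a repeated sub-call is expanded the first time; later identical calls just restate its return value):
count(d=3)
  count(d=2)
    count(d=1)
      count(d=0)
      -> return 3
      count(d=0)
      -> return 3
    -> return 7
    count(d=1) -> return 7  (same call as traced above)
  -> return 15
  count(d=2) -> return 15  (same call as traced above)
-> return 31

Final answer: 31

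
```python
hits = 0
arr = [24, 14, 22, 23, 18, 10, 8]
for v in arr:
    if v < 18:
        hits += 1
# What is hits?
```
Trace:
  hits=0
  hits=0, v=24
  hits=1, v=14
  hits=1, v=22
  hits=1, v=23
  hits=1, v=18
  hits=2, v=10
  hits=3, v=8

Final answer: 3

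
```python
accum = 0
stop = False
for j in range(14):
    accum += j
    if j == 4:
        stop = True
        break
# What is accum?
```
Trace:
  accum=0
  accum=0, stop=False
  accum=0, stop=False, j=0
  accum=1, stop=False, j=1
  accum=3, stop=False, j=2
  accum=6, stop=False, j=3
  accum=10, stop=True, j=4

Final answer: 10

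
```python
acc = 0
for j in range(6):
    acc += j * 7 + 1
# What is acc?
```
Trace:
  acc=0
  acc=1, j=0
  acc=9, j=1
  acc=24, j=2
  acc=46, j=3
  acc=75, j=4
  acc=111, j=5

Final answer: 111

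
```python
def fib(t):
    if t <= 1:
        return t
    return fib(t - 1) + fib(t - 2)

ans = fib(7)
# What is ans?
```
Call trace (a repeated sub-call is expanded the first time; later identical calls just restate its return value):
fib(t=7)
  fib(t=6)
    fib(t=5)
      fib(t=4)
        fib(t=3)
          fib(t=2)
            fib(t=1)
            -> return 1
            fib(t=0)
            -> return 0
          -> return 1
          fib(t=1)
          -> return 1
        -> return 2
        fib(t=2) -> return 1  (same call as traced above)
      -> return 3
      fib(t=3) -> return 2  (same call as traced above)
    -> return 5
    fib(t=4) -> return 3  (same call as traced above)
  -> return 8
  fib(t=5) -> return 5  (same call as traced above)
-> return 13

Final answer: 13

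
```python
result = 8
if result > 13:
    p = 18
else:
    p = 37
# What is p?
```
Trace:
  result=8
  result=8, p=37

Final answer: 37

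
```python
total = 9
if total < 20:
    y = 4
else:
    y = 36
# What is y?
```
Trace:
  total=9
  total=9, y=4

Final answer: 4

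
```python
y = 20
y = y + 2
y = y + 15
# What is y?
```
Trace:
  y=20
  y=22
  y=37

Final answer: 37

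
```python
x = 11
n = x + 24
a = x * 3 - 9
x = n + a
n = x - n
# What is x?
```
Trace:
  x=11
  x=11, n=35
  x=11, n=35, a=24
  x=59, n=35, a=24
  x=59, n=24, a=24

Final answer: 59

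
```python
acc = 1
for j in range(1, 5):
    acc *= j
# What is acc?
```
Trace:
  acc=1
  acc=1, j=1
  acc=2, j=2
  acc=6, j=3
  acc=24, j=4

Final answer: 24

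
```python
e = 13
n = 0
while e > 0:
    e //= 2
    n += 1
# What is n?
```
Trace:
  e=13
  e=13, n=0
  e=6, n=1
  e=3, n=2
  e=1, n=3
  e=0, n=4

Final answer: 4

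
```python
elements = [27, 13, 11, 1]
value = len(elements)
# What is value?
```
Trace:
  elements=[27, 13, 11, 1]
  elements=[27, 13, 11, 1], value=4

Final answer: 4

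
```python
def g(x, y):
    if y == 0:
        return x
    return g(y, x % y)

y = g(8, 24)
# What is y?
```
Call trace:
g(x=8, y=24)
  g(x=24, y=8)
    g(x=8, y=0)
    -> return 8
  -> return 8
-> return 8

Final answer: 8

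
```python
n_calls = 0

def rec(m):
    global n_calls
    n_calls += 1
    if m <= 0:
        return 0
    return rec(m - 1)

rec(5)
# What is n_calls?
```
Call trace:
rec(m=5)
  rec(m=4)
    rec(m=3)
      rec(m=2)
        rec(m=1)
          rec(m=0)
          -> return 0
        -> return 0
      -> return 0
    -> return 0
  -> return 0
-> return 0

n_calls is incremented once per call. rec is entered once for each m = 5, 4, 3, 2, 1, 0 (the m <= 0 call returns without recursing), i.e. 5 + 1 calls.
n_calls = 6

Final answer: 6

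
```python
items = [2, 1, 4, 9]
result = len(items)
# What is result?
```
Trace:
  items=[2, 1, 4, 9]
  items=[2, 1, 4, 9], result=4

Final answer: 4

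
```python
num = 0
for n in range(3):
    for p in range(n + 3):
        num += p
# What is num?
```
Trace:
  num=0
  num=0, n=0, p=0
  num=1, n=0, p=1
  num=3, n=0, p=2
  num=3, n=1, p=0
  num=4, n=1, p=1
  num=6, n=1, p=2
  num=9, n=1, p=3
  num=9, n=2, p=0
  num=10, n=2, p=1
  num=12, n=2, p=2
  num=15, n=2, p=3
  num=19, n=2, p=4

Final answer: 19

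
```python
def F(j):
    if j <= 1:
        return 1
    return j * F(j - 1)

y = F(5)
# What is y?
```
Call trace:
F(j=5)
  F(j=4)
    F(j=3)
      F(j=2)
        F(j=1)
        -> return 1
      -> return 2
    -> return 6
  -> return 24
-> return 120

Final answer: 120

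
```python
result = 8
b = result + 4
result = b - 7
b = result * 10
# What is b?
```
Trace:
  result=8
  result=8, b=12
  result=5, b=12
  result=5, b=50

Final answer: 50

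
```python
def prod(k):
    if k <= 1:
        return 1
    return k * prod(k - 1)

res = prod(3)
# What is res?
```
Call trace:
prod(k=3)
  prod(k=2)
    prod(k=1)
    -> return 1
  -> return 2
-> return 6

Final answer: 6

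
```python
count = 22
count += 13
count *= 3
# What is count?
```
Trace:
  count=22
  count=35
  count=105

Final answer: 105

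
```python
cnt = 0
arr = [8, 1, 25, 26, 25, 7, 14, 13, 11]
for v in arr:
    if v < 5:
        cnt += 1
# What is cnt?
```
Trace:
  cnt=0
  cnt=0, v=8
  cnt=1, v=1
  cnt=1, v=25
  cnt=1, v=26
  cnt=1, v=25
  cnt=1, v=7
  cnt=1, v=14
  cnt=1, v=13
  cnt=1, v=11

Final answer: 1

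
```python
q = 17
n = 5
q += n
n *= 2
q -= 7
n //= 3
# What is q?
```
Trace:
  q=17
  q=17, n=5
  q=22, n=5
  q=22, n=10
  q=15, n=10
  q=15, n=3

Final answer: 15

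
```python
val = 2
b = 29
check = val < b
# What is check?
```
Trace:
  val=2
  val=2, b=29
  val=2, b=29, check=True

Final answer: True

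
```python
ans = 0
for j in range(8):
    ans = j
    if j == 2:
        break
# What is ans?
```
Trace:
  ans=0
  ans=0, j=0
  ans=1, j=1
  ans=2, j=2

Final answer: 2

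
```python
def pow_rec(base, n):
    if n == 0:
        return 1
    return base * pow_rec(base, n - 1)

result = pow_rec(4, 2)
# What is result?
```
Call trace:
pow_rec(base=4, n=2)
  pow_rec(base=4, n=1)
    pow_rec(base=4, n=0)
    -> return 1
  -> return 4
-> return 16

Final answer: 16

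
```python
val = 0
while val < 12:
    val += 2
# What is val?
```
Trace:
  val=0
  val=2
  val=4
  val=6
  val=8
  val=10
  val=12

Final answer: 12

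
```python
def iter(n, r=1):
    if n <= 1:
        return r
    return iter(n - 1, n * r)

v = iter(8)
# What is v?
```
Call trace:
iter(n=8, r=1)
  iter(n=7, r=8)
    iter(n=6, r=56)
      iter(n=5, r=336)
        iter(n=4, r=1680)
          iter(n=3, r=6720)
            iter(n=2, r=20160)
              iter(n=1, r=40320)
              -> return 40320
            -> return 40320
          -> return 40320
        -> return 40320
      -> return 40320
    -> return 40320
  -> return 40320
-> return 40320

Final answer: 40320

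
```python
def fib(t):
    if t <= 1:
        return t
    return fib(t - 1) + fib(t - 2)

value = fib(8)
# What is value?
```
Call trace (a repeated sub-call is expanded the first time; later identical calls just restate its return value):
fib(t=8)
  fib(t=7)
    fib(t=6)
      fib(t=5)
        fib(t=4)
          fib(t=3)
            fib(t=2)
              fib(t=1)
              -> return 1
              fib(t=0)
              -> return 0
            -> return 1
            fib(t=1)
            -> return 1
          -> return 2
          fib(t=2) -> return 1  (same call as traced above)
        -> return 3
        fib(t=3) -> return 2  (same call as traced above)
      -> return 5
      fib(t=4) -> return 3  (same call as traced above)
    -> return 8
    fib(t=5) -> return 5  (same call as traced above)
  -> return 13
  fib(t=6) -> return 8  (same call as traced above)
-> return 21

Final answer: 21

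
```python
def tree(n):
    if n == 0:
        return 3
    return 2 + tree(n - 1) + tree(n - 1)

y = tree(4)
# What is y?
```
Call trace (a repeated sub-call is expanded the first time; later identical calls just restate its return value):
tree(n=4)
  tree(n=3)
    tree(n=2)
      tree(n=1)
        tree(n=0)
        -> return 3
        tree(n=0)
        -> return 3
      -> return 8
      tree(n=1) -> return 8  (same call as traced above)
    -> return 18
    tree(n=2) -> return 18  (same call as traced above)
  -> return 38
  tree(n=3) -> return 38  (same call as traced above)
-> return 78

Final answer: 78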